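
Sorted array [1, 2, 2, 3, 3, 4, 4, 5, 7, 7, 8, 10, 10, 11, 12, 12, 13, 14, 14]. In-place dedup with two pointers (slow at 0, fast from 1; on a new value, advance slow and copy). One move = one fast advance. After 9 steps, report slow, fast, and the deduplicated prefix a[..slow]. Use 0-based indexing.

slow=5, fast=10, prefix=[1, 2, 3, 4, 5, 7]

slow=0 fast=1: a[fast]=2≠a[slow]=1 write a[1]=2, slow++,fast++
slow=1 fast=2: a[fast]=2=a[slow] dup, fast++
slow=1 fast=3: a[fast]=3≠a[slow]=2 write a[2]=3, slow++,fast++
slow=2 fast=4: a[fast]=3=a[slow] dup, fast++
slow=2 fast=5: a[fast]=4≠a[slow]=3 write a[3]=4, slow++,fast++
slow=3 fast=6: a[fast]=4=a[slow] dup, fast++
slow=3 fast=7: a[fast]=5≠a[slow]=4 write a[4]=5, slow++,fast++
slow=4 fast=8: a[fast]=7≠a[slow]=5 write a[5]=7, slow++,fast++
slow=5 fast=9: a[fast]=7=a[slow] dup, fast++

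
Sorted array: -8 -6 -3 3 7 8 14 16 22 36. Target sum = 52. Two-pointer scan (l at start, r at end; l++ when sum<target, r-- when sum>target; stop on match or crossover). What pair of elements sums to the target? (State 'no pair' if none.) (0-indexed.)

(16, 36)

[0,9] -8+36=28 <52 → l++
[1,9] -6+36=30 <52 → l++
[2,9] -3+36=33 <52 → l++
[3,9] 3+36=39 <52 → l++
[4,9] 7+36=43 <52 → l++
[5,9] 8+36=44 <52 → l++
[6,9] 14+36=50 <52 → l++
[7,9] 16+36=52 → found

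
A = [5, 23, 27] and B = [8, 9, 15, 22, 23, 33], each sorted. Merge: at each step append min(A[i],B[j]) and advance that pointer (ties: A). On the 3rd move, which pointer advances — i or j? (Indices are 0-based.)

j

i=0 j=0: A[i]=5<=B[j]=8 take 5, i++
i=1 j=0: A[i]=23>B[j]=8 take 8, j++
i=1 j=1: A[i]=23>B[j]=9 take 9, j++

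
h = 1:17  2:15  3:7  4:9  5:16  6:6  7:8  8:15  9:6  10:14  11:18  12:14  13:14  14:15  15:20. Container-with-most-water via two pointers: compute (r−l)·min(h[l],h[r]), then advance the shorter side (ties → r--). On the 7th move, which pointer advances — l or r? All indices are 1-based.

l

l=1 r=15: min(17,20)*14=238 best=238 *, l++
l=2 r=15: min(15,20)*13=195 best=238, l++
l=3 r=15: min(7,20)*12=84 best=238, l++
l=4 r=15: min(9,20)*11=99 best=238, l++
l=5 r=15: min(16,20)*10=160 best=238, l++
l=6 r=15: min(6,20)*9=54 best=238, l++
l=7 r=15: min(8,20)*8=64 best=238, l++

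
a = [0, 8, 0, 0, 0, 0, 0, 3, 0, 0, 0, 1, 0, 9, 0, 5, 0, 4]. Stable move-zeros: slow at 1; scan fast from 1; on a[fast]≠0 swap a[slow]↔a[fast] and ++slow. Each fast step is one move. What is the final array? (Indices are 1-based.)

[8, 3, 1, 9, 5, 4, 0, 0, 0, 0, 0, 0, 0, 0, 0, 0, 0, 0]

(s=1,f=1) a[fast]=0 → fast++
(s=1,f=2) a[fast]=8≠0 swap→a[1]=8 → slow++,fast++
(s=2,f=3) a[fast]=0 → fast++
(s=2,f=4) a[fast]=0 → fast++
(s=2,f=5) a[fast]=0 → fast++
(s=2,f=6) a[fast]=0 → fast++
(s=2,f=7) a[fast]=0 → fast++
(s=2,f=8) a[fast]=3≠0 swap→a[2]=3 → slow++,fast++
(s=3,f=9) a[fast]=0 → fast++
(s=3,f=10) a[fast]=0 → fast++
(s=3,f=11) a[fast]=0 → fast++
(s=3,f=12) a[fast]=1≠0 swap→a[3]=1 → slow++,fast++
(s=4,f=13) a[fast]=0 → fast++
(s=4,f=14) a[fast]=9≠0 swap→a[4]=9 → slow++,fast++
(s=5,f=15) a[fast]=0 → fast++
(s=5,f=16) a[fast]=5≠0 swap→a[5]=5 → slow++,fast++
(s=6,f=17) a[fast]=0 → fast++
(s=6,f=18) a[fast]=4≠0 swap→a[6]=4 → slow++,fast++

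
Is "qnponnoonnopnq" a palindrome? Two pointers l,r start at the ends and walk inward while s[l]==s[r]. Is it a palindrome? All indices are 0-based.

palindrome

l=0 r=13: 'q'=='q', l++,r--
l=1 r=12: 'n'=='n', l++,r--
l=2 r=11: 'p'=='p', l++,r--
l=3 r=10: 'o'=='o', l++,r--
l=4 r=9: 'n'=='n', l++,r--
l=5 r=8: 'n'=='n', l++,r--
l=6 r=7: 'o'=='o', l++,r--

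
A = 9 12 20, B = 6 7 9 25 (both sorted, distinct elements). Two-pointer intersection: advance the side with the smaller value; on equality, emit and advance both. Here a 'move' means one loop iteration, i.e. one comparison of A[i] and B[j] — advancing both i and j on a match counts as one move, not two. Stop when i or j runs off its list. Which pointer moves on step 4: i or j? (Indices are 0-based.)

[i=0,j=0] 9>6 → j++
[i=0,j=1] 9>7 → j++
[i=0,j=2] 9==9 emit → i++,j++
[i=1,j=3] 12<25 → i++

i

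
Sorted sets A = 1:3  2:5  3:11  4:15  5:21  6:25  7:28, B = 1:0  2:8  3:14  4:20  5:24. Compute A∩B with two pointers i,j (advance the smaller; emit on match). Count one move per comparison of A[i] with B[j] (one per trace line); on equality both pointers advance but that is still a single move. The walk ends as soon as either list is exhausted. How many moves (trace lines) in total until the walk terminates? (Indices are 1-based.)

i=1 j=1: 3>0, j++
i=1 j=2: 3<8, i++
i=2 j=2: 5<8, i++
i=3 j=2: 11>8, j++
i=3 j=3: 11<14, i++
i=4 j=3: 15>14, j++
i=4 j=4: 15<20, i++
i=5 j=4: 21>20, j++
i=5 j=5: 21<24, i++
i=6 j=5: 25>24, j++

10 moves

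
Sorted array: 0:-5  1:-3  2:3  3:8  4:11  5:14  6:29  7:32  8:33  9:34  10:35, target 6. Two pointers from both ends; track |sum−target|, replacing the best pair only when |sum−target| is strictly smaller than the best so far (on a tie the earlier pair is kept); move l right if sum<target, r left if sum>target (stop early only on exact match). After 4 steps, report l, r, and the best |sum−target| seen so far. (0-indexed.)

l=0, r=6, best |Δ|=21

l=0 r=10: -5+35=30 d=24 *, r--
l=0 r=9: -5+34=29 d=23 *, r--
l=0 r=8: -5+33=28 d=22 *, r--
l=0 r=7: -5+32=27 d=21 *, r--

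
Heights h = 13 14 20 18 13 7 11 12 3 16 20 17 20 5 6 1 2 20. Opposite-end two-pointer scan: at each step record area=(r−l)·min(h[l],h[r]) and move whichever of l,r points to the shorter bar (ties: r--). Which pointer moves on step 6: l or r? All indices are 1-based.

[1,18] min(13,20)*17=221 best=221 * → l++
[2,18] min(14,20)*16=224 best=224 * → l++
[3,18] min(20,20)*15=300 best=300 * → r--
[3,17] min(20,2)*14=28 best=300 → r--
[3,16] min(20,1)*13=13 best=300 → r--
[3,15] min(20,6)*12=72 best=300 → r--

r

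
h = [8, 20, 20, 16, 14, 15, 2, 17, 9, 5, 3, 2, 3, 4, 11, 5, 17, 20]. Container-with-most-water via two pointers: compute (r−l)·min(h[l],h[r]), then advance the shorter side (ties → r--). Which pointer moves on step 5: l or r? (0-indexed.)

l=0 r=17: min(8,20)*17=136 best=136 *, l++
l=1 r=17: min(20,20)*16=320 best=320 *, r--
l=1 r=16: min(20,17)*15=255 best=320, r--
l=1 r=15: min(20,5)*14=70 best=320, r--
l=1 r=14: min(20,11)*13=143 best=320, r--

r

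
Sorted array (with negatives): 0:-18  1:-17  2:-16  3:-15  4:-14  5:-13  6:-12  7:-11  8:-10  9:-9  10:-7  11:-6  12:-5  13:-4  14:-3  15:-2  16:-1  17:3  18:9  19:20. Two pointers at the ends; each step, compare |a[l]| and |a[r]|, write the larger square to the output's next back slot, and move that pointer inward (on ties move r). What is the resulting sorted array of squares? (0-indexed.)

[0,19] |-18|<=|20| out[19]=400 → r--
[0,18] |-18|>|9| out[18]=324 → l++
[1,18] |-17|>|9| out[17]=289 → l++
[2,18] |-16|>|9| out[16]=256 → l++
[3,18] |-15|>|9| out[15]=225 → l++
[4,18] |-14|>|9| out[14]=196 → l++
[5,18] |-13|>|9| out[13]=169 → l++
[6,18] |-12|>|9| out[12]=144 → l++
[7,18] |-11|>|9| out[11]=121 → l++
[8,18] |-10|>|9| out[10]=100 → l++
[9,18] |-9|<=|9| out[9]=81 → r--
[9,17] |-9|>|3| out[8]=81 → l++
[10,17] |-7|>|3| out[7]=49 → l++
[11,17] |-6|>|3| out[6]=36 → l++
[12,17] |-5|>|3| out[5]=25 → l++
[13,17] |-4|>|3| out[4]=16 → l++
[14,17] |-3|<=|3| out[3]=9 → r--
[14,16] |-3|>|-1| out[2]=9 → l++
[15,16] |-2|>|-1| out[1]=4 → l++
[16,16] |-1|<=|-1| out[0]=1 → r--

[1, 4, 9, 9, 16, 25, 36, 49, 81, 81, 100, 121, 144, 169, 196, 225, 256, 289, 324, 400]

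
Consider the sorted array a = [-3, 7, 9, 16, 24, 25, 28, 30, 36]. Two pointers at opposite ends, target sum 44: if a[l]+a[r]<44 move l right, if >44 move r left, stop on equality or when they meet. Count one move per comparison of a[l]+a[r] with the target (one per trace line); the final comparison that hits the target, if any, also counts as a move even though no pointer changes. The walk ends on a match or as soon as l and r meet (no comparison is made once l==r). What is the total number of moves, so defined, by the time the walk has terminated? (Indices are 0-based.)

[0,8] -3+36=33 <44 → l++
[1,8] 7+36=43 <44 → l++
[2,8] 9+36=45 >44 → r--
[2,7] 9+30=39 <44 → l++
[3,7] 16+30=46 >44 → r--
[3,6] 16+28=44 → found

6 moves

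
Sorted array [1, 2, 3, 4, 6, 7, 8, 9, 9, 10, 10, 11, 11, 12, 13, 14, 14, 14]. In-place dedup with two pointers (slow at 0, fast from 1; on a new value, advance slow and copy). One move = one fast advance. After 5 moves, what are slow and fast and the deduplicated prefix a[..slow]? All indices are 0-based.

slow=0 fast=1: a[fast]=2≠a[slow]=1 write a[1]=2, slow++,fast++
slow=1 fast=2: a[fast]=3≠a[slow]=2 write a[2]=3, slow++,fast++
slow=2 fast=3: a[fast]=4≠a[slow]=3 write a[3]=4, slow++,fast++
slow=3 fast=4: a[fast]=6≠a[slow]=4 write a[4]=6, slow++,fast++
slow=4 fast=5: a[fast]=7≠a[slow]=6 write a[5]=7, slow++,fast++

slow=5, fast=6, prefix=[1, 2, 3, 4, 6, 7]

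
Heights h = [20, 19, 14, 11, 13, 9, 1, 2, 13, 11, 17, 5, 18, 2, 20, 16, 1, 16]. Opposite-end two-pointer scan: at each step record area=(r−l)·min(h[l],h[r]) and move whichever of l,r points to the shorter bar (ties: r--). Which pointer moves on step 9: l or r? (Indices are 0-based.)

l=0 r=17: min(20,16)*17=272 best=272 *, r--
l=0 r=16: min(20,1)*16=16 best=272, r--
l=0 r=15: min(20,16)*15=240 best=272, r--
l=0 r=14: min(20,20)*14=280 best=280 *, r--
l=0 r=13: min(20,2)*13=26 best=280, r--
l=0 r=12: min(20,18)*12=216 best=280, r--
l=0 r=11: min(20,5)*11=55 best=280, r--
l=0 r=10: min(20,17)*10=170 best=280, r--
l=0 r=9: min(20,11)*9=99 best=280, r--

r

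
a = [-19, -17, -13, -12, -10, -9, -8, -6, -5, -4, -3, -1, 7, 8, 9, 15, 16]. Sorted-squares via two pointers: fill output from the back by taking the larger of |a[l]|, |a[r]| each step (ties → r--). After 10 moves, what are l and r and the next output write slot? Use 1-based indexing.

[1,17] |-19|>|16| out[17]=361 → l++
[2,17] |-17|>|16| out[16]=289 → l++
[3,17] |-13|<=|16| out[15]=256 → r--
[3,16] |-13|<=|15| out[14]=225 → r--
[3,15] |-13|>|9| out[13]=169 → l++
[4,15] |-12|>|9| out[12]=144 → l++
[5,15] |-10|>|9| out[11]=100 → l++
[6,15] |-9|<=|9| out[10]=81 → r--
[6,14] |-9|>|8| out[9]=81 → l++
[7,14] |-8|<=|8| out[8]=64 → r--

l=7, r=13, next write slot=7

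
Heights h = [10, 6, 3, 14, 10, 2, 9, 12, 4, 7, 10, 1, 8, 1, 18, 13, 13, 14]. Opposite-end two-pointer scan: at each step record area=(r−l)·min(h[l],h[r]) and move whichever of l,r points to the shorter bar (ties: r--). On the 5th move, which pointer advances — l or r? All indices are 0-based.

l=0 r=17: min(10,14)*17=170 best=170 *, l++
l=1 r=17: min(6,14)*16=96 best=170, l++
l=2 r=17: min(3,14)*15=45 best=170, l++
l=3 r=17: min(14,14)*14=196 best=196 *, r--
l=3 r=16: min(14,13)*13=169 best=196, r--

r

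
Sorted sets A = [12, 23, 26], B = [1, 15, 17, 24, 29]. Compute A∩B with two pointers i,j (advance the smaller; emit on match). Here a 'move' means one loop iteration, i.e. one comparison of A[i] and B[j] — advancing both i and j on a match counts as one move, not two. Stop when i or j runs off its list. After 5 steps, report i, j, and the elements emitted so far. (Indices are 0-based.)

[i=0,j=0] 12>1 → j++
[i=0,j=1] 12<15 → i++
[i=1,j=1] 23>15 → j++
[i=1,j=2] 23>17 → j++
[i=1,j=3] 23<24 → i++

i=2, j=3, emitted=[]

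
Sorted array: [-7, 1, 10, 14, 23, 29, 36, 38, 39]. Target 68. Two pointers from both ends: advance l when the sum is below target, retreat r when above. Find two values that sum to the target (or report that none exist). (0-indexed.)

[0,8] -7+39=32 <68 → l++
[1,8] 1+39=40 <68 → l++
[2,8] 10+39=49 <68 → l++
[3,8] 14+39=53 <68 → l++
[4,8] 23+39=62 <68 → l++
[5,8] 29+39=68 → found

(29, 39)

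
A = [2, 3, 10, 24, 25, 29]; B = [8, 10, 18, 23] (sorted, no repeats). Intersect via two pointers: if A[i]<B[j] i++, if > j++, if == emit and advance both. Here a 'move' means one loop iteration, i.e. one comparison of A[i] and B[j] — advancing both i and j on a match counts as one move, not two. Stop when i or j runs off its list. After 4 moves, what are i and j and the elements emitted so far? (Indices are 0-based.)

i=3, j=2, emitted=[10]

[i=0,j=0] 2<8 → i++
[i=1,j=0] 3<8 → i++
[i=2,j=0] 10>8 → j++
[i=2,j=1] 10==10 emit → i++,j++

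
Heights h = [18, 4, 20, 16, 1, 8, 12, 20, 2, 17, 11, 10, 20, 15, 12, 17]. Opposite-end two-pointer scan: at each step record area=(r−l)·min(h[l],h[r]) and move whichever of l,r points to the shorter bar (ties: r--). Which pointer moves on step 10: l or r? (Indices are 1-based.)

r

[1,16] min(18,17)*15=255 best=255 * → r--
[1,15] min(18,12)*14=168 best=255 → r--
[1,14] min(18,15)*13=195 best=255 → r--
[1,13] min(18,20)*12=216 best=255 → l++
[2,13] min(4,20)*11=44 best=255 → l++
[3,13] min(20,20)*10=200 best=255 → r--
[3,12] min(20,10)*9=90 best=255 → r--
[3,11] min(20,11)*8=88 best=255 → r--
[3,10] min(20,17)*7=119 best=255 → r--
[3,9] min(20,2)*6=12 best=255 → r--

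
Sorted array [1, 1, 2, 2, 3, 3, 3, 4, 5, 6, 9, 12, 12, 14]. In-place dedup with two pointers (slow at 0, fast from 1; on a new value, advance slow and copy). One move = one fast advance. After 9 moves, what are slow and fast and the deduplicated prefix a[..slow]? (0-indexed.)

(s=0,f=1) a[fast]=1=a[slow] dup → fast++
(s=0,f=2) a[fast]=2≠a[slow]=1 write a[1]=2 → slow++,fast++
(s=1,f=3) a[fast]=2=a[slow] dup → fast++
(s=1,f=4) a[fast]=3≠a[slow]=2 write a[2]=3 → slow++,fast++
(s=2,f=5) a[fast]=3=a[slow] dup → fast++
(s=2,f=6) a[fast]=3=a[slow] dup → fast++
(s=2,f=7) a[fast]=4≠a[slow]=3 write a[3]=4 → slow++,fast++
(s=3,f=8) a[fast]=5≠a[slow]=4 write a[4]=5 → slow++,fast++
(s=4,f=9) a[fast]=6≠a[slow]=5 write a[5]=6 → slow++,fast++

slow=5, fast=10, prefix=[1, 2, 3, 4, 5, 6]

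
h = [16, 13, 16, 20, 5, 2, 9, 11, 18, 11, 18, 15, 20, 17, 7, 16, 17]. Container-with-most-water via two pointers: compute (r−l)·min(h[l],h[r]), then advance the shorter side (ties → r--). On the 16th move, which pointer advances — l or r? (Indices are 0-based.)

[0,16] min(16,17)*16=256 best=256 * → l++
[1,16] min(13,17)*15=195 best=256 → l++
[2,16] min(16,17)*14=224 best=256 → l++
[3,16] min(20,17)*13=221 best=256 → r--
[3,15] min(20,16)*12=192 best=256 → r--
[3,14] min(20,7)*11=77 best=256 → r--
[3,13] min(20,17)*10=170 best=256 → r--
[3,12] min(20,20)*9=180 best=256 → r--
[3,11] min(20,15)*8=120 best=256 → r--
[3,10] min(20,18)*7=126 best=256 → r--
[3,9] min(20,11)*6=66 best=256 → r--
[3,8] min(20,18)*5=90 best=256 → r--
[3,7] min(20,11)*4=44 best=256 → r--
[3,6] min(20,9)*3=27 best=256 → r--
[3,5] min(20,2)*2=4 best=256 → r--
[3,4] min(20,5)*1=5 best=256 → r--

r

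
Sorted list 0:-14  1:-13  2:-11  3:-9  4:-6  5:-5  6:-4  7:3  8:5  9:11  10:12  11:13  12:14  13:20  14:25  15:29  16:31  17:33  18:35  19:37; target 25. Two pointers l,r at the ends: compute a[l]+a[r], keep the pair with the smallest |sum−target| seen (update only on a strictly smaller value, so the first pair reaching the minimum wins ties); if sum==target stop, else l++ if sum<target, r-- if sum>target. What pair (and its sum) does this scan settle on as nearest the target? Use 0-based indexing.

[0,19] -14+37=23 d=2 * → l++
[1,19] -13+37=24 d=1 * → l++
[2,19] -11+37=26 d=1 → r--
[2,18] -11+35=24 d=1 → l++
[3,18] -9+35=26 d=1 → r--
[3,17] -9+33=24 d=1 → l++
[4,17] -6+33=27 d=2 → r--
[4,16] -6+31=25 d=0 * → stop

pair (-6, 31) with sum 25 (|Δ|=0)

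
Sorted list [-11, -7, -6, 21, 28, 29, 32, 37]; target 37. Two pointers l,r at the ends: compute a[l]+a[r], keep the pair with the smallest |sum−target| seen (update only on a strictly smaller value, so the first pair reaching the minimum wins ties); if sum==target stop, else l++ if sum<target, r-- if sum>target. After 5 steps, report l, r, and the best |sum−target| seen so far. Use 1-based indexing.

l=4, r=6, best |Δ|=6

l=1 r=8: -11+37=26 d=11 *, l++
l=2 r=8: -7+37=30 d=7 *, l++
l=3 r=8: -6+37=31 d=6 *, l++
l=4 r=8: 21+37=58 d=21, r--
l=4 r=7: 21+32=53 d=16, r--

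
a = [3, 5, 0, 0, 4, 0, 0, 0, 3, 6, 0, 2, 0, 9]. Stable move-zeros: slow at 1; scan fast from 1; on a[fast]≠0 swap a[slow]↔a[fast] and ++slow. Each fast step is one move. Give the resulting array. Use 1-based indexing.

slow=1 fast=1: a[fast]=3≠0 swap→a[1]=3, slow++,fast++
slow=2 fast=2: a[fast]=5≠0 swap→a[2]=5, slow++,fast++
slow=3 fast=3: a[fast]=0, fast++
slow=3 fast=4: a[fast]=0, fast++
slow=3 fast=5: a[fast]=4≠0 swap→a[3]=4, slow++,fast++
slow=4 fast=6: a[fast]=0, fast++
slow=4 fast=7: a[fast]=0, fast++
slow=4 fast=8: a[fast]=0, fast++
slow=4 fast=9: a[fast]=3≠0 swap→a[4]=3, slow++,fast++
slow=5 fast=10: a[fast]=6≠0 swap→a[5]=6, slow++,fast++
slow=6 fast=11: a[fast]=0, fast++
slow=6 fast=12: a[fast]=2≠0 swap→a[6]=2, slow++,fast++
slow=7 fast=13: a[fast]=0, fast++
slow=7 fast=14: a[fast]=9≠0 swap→a[7]=9, slow++,fast++

[3, 5, 4, 3, 6, 2, 9, 0, 0, 0, 0, 0, 0, 0]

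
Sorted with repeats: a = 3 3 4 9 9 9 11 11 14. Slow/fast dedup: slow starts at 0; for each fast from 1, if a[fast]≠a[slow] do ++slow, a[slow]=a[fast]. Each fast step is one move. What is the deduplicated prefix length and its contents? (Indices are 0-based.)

length 5; prefix = [3, 4, 9, 11, 14]

slow=0 fast=1: a[fast]=3=a[slow] dup, fast++
slow=0 fast=2: a[fast]=4≠a[slow]=3 write a[1]=4, slow++,fast++
slow=1 fast=3: a[fast]=9≠a[slow]=4 write a[2]=9, slow++,fast++
slow=2 fast=4: a[fast]=9=a[slow] dup, fast++
slow=2 fast=5: a[fast]=9=a[slow] dup, fast++
slow=2 fast=6: a[fast]=11≠a[slow]=9 write a[3]=11, slow++,fast++
slow=3 fast=7: a[fast]=11=a[slow] dup, fast++
slow=3 fast=8: a[fast]=14≠a[slow]=11 write a[4]=14, slow++,fast++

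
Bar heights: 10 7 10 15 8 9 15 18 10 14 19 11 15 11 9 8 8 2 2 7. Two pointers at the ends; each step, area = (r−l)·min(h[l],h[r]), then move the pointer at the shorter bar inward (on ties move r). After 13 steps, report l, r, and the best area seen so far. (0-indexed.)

l=4, r=10, best area=135

l=0 r=19: min(10,7)*19=133 best=133 *, r--
l=0 r=18: min(10,2)*18=36 best=133, r--
l=0 r=17: min(10,2)*17=34 best=133, r--
l=0 r=16: min(10,8)*16=128 best=133, r--
l=0 r=15: min(10,8)*15=120 best=133, r--
l=0 r=14: min(10,9)*14=126 best=133, r--
l=0 r=13: min(10,11)*13=130 best=133, l++
l=1 r=13: min(7,11)*12=84 best=133, l++
l=2 r=13: min(10,11)*11=110 best=133, l++
l=3 r=13: min(15,11)*10=110 best=133, r--
l=3 r=12: min(15,15)*9=135 best=135 *, r--
l=3 r=11: min(15,11)*8=88 best=135, r--
l=3 r=10: min(15,19)*7=105 best=135, l++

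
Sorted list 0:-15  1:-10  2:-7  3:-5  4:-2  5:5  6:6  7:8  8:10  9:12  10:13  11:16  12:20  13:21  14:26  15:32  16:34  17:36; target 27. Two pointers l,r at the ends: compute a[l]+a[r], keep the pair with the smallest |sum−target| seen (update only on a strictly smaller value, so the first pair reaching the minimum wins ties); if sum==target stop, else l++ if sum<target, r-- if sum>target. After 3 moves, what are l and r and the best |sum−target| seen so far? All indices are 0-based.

l=0 r=17: -15+36=21 d=6 *, l++
l=1 r=17: -10+36=26 d=1 *, l++
l=2 r=17: -7+36=29 d=2, r--

l=2, r=16, best |Δ|=1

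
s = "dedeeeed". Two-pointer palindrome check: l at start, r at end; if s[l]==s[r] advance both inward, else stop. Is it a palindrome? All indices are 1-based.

not a palindrome (mismatch at 3,6)

[1,8] 'd'=='d' → l++,r--
[2,7] 'e'=='e' → l++,r--
[3,6] 'd'!='e' → stop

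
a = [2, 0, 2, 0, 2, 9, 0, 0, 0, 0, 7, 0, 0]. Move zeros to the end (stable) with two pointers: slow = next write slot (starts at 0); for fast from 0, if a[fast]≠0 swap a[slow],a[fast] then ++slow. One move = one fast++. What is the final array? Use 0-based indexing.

[2, 2, 2, 9, 7, 0, 0, 0, 0, 0, 0, 0, 0]

(s=0,f=0) a[fast]=2≠0 swap→a[0]=2 → slow++,fast++
(s=1,f=1) a[fast]=0 → fast++
(s=1,f=2) a[fast]=2≠0 swap→a[1]=2 → slow++,fast++
(s=2,f=3) a[fast]=0 → fast++
(s=2,f=4) a[fast]=2≠0 swap→a[2]=2 → slow++,fast++
(s=3,f=5) a[fast]=9≠0 swap→a[3]=9 → slow++,fast++
(s=4,f=6) a[fast]=0 → fast++
(s=4,f=7) a[fast]=0 → fast++
(s=4,f=8) a[fast]=0 → fast++
(s=4,f=9) a[fast]=0 → fast++
(s=4,f=10) a[fast]=7≠0 swap→a[4]=7 → slow++,fast++
(s=5,f=11) a[fast]=0 → fast++
(s=5,f=12) a[fast]=0 → fast++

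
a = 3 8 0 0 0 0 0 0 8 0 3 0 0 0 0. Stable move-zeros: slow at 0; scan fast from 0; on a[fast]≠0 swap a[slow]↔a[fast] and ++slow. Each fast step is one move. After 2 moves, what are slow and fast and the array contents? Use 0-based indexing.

(s=0,f=0) a[fast]=3≠0 swap→a[0]=3 → slow++,fast++
(s=1,f=1) a[fast]=8≠0 swap→a[1]=8 → slow++,fast++

slow=2, fast=2, a=[3, 8, 0, 0, 0, 0, 0, 0, 8, 0, 3, 0, 0, 0, 0]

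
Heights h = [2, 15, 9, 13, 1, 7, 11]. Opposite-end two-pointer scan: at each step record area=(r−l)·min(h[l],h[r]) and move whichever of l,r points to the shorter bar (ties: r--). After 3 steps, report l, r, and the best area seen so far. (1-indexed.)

l=1 r=7: min(2,11)*6=12 best=12 *, l++
l=2 r=7: min(15,11)*5=55 best=55 *, r--
l=2 r=6: min(15,7)*4=28 best=55, r--

l=2, r=5, best area=55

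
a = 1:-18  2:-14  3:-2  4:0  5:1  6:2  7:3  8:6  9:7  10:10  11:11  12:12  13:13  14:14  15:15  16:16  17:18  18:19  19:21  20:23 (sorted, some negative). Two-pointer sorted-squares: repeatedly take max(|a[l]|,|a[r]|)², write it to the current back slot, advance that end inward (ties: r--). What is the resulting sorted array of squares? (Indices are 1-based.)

[0, 1, 4, 4, 9, 36, 49, 100, 121, 144, 169, 196, 196, 225, 256, 324, 324, 361, 441, 529]

l=1 r=20: |-18|<=|23| out[20]=529, r--
l=1 r=19: |-18|<=|21| out[19]=441, r--
l=1 r=18: |-18|<=|19| out[18]=361, r--
l=1 r=17: |-18|<=|18| out[17]=324, r--
l=1 r=16: |-18|>|16| out[16]=324, l++
l=2 r=16: |-14|<=|16| out[15]=256, r--
l=2 r=15: |-14|<=|15| out[14]=225, r--
l=2 r=14: |-14|<=|14| out[13]=196, r--
l=2 r=13: |-14|>|13| out[12]=196, l++
l=3 r=13: |-2|<=|13| out[11]=169, r--
l=3 r=12: |-2|<=|12| out[10]=144, r--
l=3 r=11: |-2|<=|11| out[9]=121, r--
l=3 r=10: |-2|<=|10| out[8]=100, r--
l=3 r=9: |-2|<=|7| out[7]=49, r--
l=3 r=8: |-2|<=|6| out[6]=36, r--
l=3 r=7: |-2|<=|3| out[5]=9, r--
l=3 r=6: |-2|<=|2| out[4]=4, r--
l=3 r=5: |-2|>|1| out[3]=4, l++
l=4 r=5: |0|<=|1| out[2]=1, r--
l=4 r=4: |0|<=|0| out[1]=0, r--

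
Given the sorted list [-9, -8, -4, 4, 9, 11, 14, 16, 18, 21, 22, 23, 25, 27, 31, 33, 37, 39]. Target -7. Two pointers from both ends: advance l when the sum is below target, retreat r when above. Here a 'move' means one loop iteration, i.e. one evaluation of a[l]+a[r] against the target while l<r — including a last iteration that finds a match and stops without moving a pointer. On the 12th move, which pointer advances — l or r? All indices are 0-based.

r

l=0 r=17: -9+39=30 >-7, r--
l=0 r=16: -9+37=28 >-7, r--
l=0 r=15: -9+33=24 >-7, r--
l=0 r=14: -9+31=22 >-7, r--
l=0 r=13: -9+27=18 >-7, r--
l=0 r=12: -9+25=16 >-7, r--
l=0 r=11: -9+23=14 >-7, r--
l=0 r=10: -9+22=13 >-7, r--
l=0 r=9: -9+21=12 >-7, r--
l=0 r=8: -9+18=9 >-7, r--
l=0 r=7: -9+16=7 >-7, r--
l=0 r=6: -9+14=5 >-7, r--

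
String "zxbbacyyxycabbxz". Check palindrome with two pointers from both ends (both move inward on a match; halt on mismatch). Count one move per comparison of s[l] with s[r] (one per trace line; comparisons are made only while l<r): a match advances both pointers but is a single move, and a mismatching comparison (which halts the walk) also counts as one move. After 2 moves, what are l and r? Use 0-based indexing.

l=2, r=13

[0,15] 'z'=='z' → l++,r--
[1,14] 'x'=='x' → l++,r--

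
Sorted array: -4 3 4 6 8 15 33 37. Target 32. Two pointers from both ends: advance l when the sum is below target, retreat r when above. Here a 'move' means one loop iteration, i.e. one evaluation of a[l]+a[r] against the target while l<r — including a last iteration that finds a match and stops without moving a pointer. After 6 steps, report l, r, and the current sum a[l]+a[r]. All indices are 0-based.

l=0 r=7: -4+37=33 >32, r--
l=0 r=6: -4+33=29 <32, l++
l=1 r=6: 3+33=36 >32, r--
l=1 r=5: 3+15=18 <32, l++
l=2 r=5: 4+15=19 <32, l++
l=3 r=5: 6+15=21 <32, l++

l=4, r=5, sum=23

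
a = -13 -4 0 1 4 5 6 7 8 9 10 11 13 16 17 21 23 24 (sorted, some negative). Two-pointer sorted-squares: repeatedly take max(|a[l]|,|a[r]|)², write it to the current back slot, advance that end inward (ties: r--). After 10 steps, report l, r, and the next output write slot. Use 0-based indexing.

[0,17] |-13|<=|24| out[17]=576 → r--
[0,16] |-13|<=|23| out[16]=529 → r--
[0,15] |-13|<=|21| out[15]=441 → r--
[0,14] |-13|<=|17| out[14]=289 → r--
[0,13] |-13|<=|16| out[13]=256 → r--
[0,12] |-13|<=|13| out[12]=169 → r--
[0,11] |-13|>|11| out[11]=169 → l++
[1,11] |-4|<=|11| out[10]=121 → r--
[1,10] |-4|<=|10| out[9]=100 → r--
[1,9] |-4|<=|9| out[8]=81 → r--

l=1, r=8, next write slot=7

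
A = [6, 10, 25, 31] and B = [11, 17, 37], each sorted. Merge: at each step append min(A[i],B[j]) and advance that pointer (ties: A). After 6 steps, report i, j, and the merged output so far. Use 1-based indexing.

i=5, j=3, merged so far=[6, 10, 11, 17, 25, 31]

i=1 j=1: A[i]=6<=B[j]=11 take 6, i++
i=2 j=1: A[i]=10<=B[j]=11 take 10, i++
i=3 j=1: A[i]=25>B[j]=11 take 11, j++
i=3 j=2: A[i]=25>B[j]=17 take 17, j++
i=3 j=3: A[i]=25<=B[j]=37 take 25, i++
i=4 j=3: A[i]=31<=B[j]=37 take 31, i++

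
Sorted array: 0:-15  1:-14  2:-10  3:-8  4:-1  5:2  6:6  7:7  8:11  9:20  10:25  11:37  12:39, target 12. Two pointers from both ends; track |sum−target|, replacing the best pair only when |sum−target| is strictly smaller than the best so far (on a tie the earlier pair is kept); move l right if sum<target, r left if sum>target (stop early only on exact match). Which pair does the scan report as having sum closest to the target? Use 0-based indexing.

[0,12] -15+39=24 d=12 * → r--
[0,11] -15+37=22 d=10 * → r--
[0,10] -15+25=10 d=2 * → l++
[1,10] -14+25=11 d=1 * → l++
[2,10] -10+25=15 d=3 → r--
[2,9] -10+20=10 d=2 → l++
[3,9] -8+20=12 d=0 * → stop

pair (-8, 20) with sum 12 (|Δ|=0)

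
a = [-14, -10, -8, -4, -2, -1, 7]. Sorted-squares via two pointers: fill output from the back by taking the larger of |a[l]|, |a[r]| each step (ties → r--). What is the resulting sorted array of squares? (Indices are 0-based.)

[1, 4, 16, 49, 64, 100, 196]

l=0 r=6: |-14|>|7| out[6]=196, l++
l=1 r=6: |-10|>|7| out[5]=100, l++
l=2 r=6: |-8|>|7| out[4]=64, l++
l=3 r=6: |-4|<=|7| out[3]=49, r--
l=3 r=5: |-4|>|-1| out[2]=16, l++
l=4 r=5: |-2|>|-1| out[1]=4, l++
l=5 r=5: |-1|<=|-1| out[0]=1, r--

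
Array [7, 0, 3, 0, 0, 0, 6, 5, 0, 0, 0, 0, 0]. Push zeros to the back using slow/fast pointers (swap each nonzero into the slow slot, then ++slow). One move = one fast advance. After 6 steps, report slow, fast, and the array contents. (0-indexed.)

slow=2, fast=6, a=[7, 3, 0, 0, 0, 0, 6, 5, 0, 0, 0, 0, 0]

slow=0 fast=0: a[fast]=7≠0 swap→a[0]=7, slow++,fast++
slow=1 fast=1: a[fast]=0, fast++
slow=1 fast=2: a[fast]=3≠0 swap→a[1]=3, slow++,fast++
slow=2 fast=3: a[fast]=0, fast++
slow=2 fast=4: a[fast]=0, fast++
slow=2 fast=5: a[fast]=0, fast++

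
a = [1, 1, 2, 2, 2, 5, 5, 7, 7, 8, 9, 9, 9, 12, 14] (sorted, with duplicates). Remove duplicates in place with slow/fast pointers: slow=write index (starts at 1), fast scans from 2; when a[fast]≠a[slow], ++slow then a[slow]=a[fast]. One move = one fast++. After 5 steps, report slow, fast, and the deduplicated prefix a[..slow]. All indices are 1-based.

slow=3, fast=7, prefix=[1, 2, 5]

slow=1 fast=2: a[fast]=1=a[slow] dup, fast++
slow=1 fast=3: a[fast]=2≠a[slow]=1 write a[2]=2, slow++,fast++
slow=2 fast=4: a[fast]=2=a[slow] dup, fast++
slow=2 fast=5: a[fast]=2=a[slow] dup, fast++
slow=2 fast=6: a[fast]=5≠a[slow]=2 write a[3]=5, slow++,fast++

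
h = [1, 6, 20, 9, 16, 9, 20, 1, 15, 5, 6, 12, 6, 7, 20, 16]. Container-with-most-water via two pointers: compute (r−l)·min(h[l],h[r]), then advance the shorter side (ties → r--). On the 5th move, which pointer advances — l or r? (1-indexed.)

r

[1,16] min(1,16)*15=15 best=15 * → l++
[2,16] min(6,16)*14=84 best=84 * → l++
[3,16] min(20,16)*13=208 best=208 * → r--
[3,15] min(20,20)*12=240 best=240 * → r--
[3,14] min(20,7)*11=77 best=240 → r--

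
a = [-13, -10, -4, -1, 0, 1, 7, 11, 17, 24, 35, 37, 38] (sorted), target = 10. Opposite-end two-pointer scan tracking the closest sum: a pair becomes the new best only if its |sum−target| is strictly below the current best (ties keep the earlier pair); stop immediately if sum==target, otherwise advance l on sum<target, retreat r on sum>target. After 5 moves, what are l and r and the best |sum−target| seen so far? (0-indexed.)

l=1, r=8, best |Δ|=1

[0,12] -13+38=25 d=15 * → r--
[0,11] -13+37=24 d=14 * → r--
[0,10] -13+35=22 d=12 * → r--
[0,9] -13+24=11 d=1 * → r--
[0,8] -13+17=4 d=6 → l++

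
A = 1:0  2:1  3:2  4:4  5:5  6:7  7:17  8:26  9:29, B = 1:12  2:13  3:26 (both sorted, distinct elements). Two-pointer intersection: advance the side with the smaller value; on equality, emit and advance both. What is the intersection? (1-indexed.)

intersection = [26]

[i=1,j=1] 0<12 → i++
[i=2,j=1] 1<12 → i++
[i=3,j=1] 2<12 → i++
[i=4,j=1] 4<12 → i++
[i=5,j=1] 5<12 → i++
[i=6,j=1] 7<12 → i++
[i=7,j=1] 17>12 → j++
[i=7,j=2] 17>13 → j++
[i=7,j=3] 17<26 → i++
[i=8,j=3] 26==26 emit → i++,j++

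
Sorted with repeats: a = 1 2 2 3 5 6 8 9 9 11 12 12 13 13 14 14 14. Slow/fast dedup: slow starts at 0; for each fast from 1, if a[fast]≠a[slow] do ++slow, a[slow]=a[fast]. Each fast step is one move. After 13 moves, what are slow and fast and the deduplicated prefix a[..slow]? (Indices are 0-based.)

slow=9, fast=14, prefix=[1, 2, 3, 5, 6, 8, 9, 11, 12, 13]

(s=0,f=1) a[fast]=2≠a[slow]=1 write a[1]=2 → slow++,fast++
(s=1,f=2) a[fast]=2=a[slow] dup → fast++
(s=1,f=3) a[fast]=3≠a[slow]=2 write a[2]=3 → slow++,fast++
(s=2,f=4) a[fast]=5≠a[slow]=3 write a[3]=5 → slow++,fast++
(s=3,f=5) a[fast]=6≠a[slow]=5 write a[4]=6 → slow++,fast++
(s=4,f=6) a[fast]=8≠a[slow]=6 write a[5]=8 → slow++,fast++
(s=5,f=7) a[fast]=9≠a[slow]=8 write a[6]=9 → slow++,fast++
(s=6,f=8) a[fast]=9=a[slow] dup → fast++
(s=6,f=9) a[fast]=11≠a[slow]=9 write a[7]=11 → slow++,fast++
(s=7,f=10) a[fast]=12≠a[slow]=11 write a[8]=12 → slow++,fast++
(s=8,f=11) a[fast]=12=a[slow] dup → fast++
(s=8,f=12) a[fast]=13≠a[slow]=12 write a[9]=13 → slow++,fast++
(s=9,f=13) a[fast]=13=a[slow] dup → fast++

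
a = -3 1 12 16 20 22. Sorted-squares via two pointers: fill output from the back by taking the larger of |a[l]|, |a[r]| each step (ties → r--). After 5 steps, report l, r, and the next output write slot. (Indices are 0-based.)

l=0 r=5: |-3|<=|22| out[5]=484, r--
l=0 r=4: |-3|<=|20| out[4]=400, r--
l=0 r=3: |-3|<=|16| out[3]=256, r--
l=0 r=2: |-3|<=|12| out[2]=144, r--
l=0 r=1: |-3|>|1| out[1]=9, l++

l=1, r=1, next write slot=0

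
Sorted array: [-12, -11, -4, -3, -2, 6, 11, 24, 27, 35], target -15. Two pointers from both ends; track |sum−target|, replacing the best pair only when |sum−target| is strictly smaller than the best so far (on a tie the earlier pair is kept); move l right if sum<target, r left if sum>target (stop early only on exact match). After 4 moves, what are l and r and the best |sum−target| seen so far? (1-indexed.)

l=1 r=10: -12+35=23 d=38 *, r--
l=1 r=9: -12+27=15 d=30 *, r--
l=1 r=8: -12+24=12 d=27 *, r--
l=1 r=7: -12+11=-1 d=14 *, r--

l=1, r=6, best |Δ|=14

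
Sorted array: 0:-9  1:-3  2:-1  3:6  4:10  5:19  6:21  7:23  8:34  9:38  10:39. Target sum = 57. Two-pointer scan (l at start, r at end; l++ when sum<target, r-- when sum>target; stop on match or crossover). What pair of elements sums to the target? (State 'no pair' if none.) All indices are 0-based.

(19, 38)

[0,10] -9+39=30 <57 → l++
[1,10] -3+39=36 <57 → l++
[2,10] -1+39=38 <57 → l++
[3,10] 6+39=45 <57 → l++
[4,10] 10+39=49 <57 → l++
[5,10] 19+39=58 >57 → r--
[5,9] 19+38=57 → found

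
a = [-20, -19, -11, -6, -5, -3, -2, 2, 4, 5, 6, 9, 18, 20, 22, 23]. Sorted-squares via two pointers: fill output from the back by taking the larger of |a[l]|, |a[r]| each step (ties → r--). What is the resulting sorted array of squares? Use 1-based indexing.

l=1 r=16: |-20|<=|23| out[16]=529, r--
l=1 r=15: |-20|<=|22| out[15]=484, r--
l=1 r=14: |-20|<=|20| out[14]=400, r--
l=1 r=13: |-20|>|18| out[13]=400, l++
l=2 r=13: |-19|>|18| out[12]=361, l++
l=3 r=13: |-11|<=|18| out[11]=324, r--
l=3 r=12: |-11|>|9| out[10]=121, l++
l=4 r=12: |-6|<=|9| out[9]=81, r--
l=4 r=11: |-6|<=|6| out[8]=36, r--
l=4 r=10: |-6|>|5| out[7]=36, l++
l=5 r=10: |-5|<=|5| out[6]=25, r--
l=5 r=9: |-5|>|4| out[5]=25, l++
l=6 r=9: |-3|<=|4| out[4]=16, r--
l=6 r=8: |-3|>|2| out[3]=9, l++
l=7 r=8: |-2|<=|2| out[2]=4, r--
l=7 r=7: |-2|<=|-2| out[1]=4, r--

[4, 4, 9, 16, 25, 25, 36, 36, 81, 121, 324, 361, 400, 400, 484, 529]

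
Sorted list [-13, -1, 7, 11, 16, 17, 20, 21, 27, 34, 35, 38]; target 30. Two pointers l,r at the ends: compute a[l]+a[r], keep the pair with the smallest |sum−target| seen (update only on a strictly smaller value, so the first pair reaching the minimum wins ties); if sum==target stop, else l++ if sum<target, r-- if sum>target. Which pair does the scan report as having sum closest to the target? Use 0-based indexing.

pair (11, 20) with sum 31 (|Δ|=1)

[0,11] -13+38=25 d=5 * → l++
[1,11] -1+38=37 d=7 → r--
[1,10] -1+35=34 d=4 * → r--
[1,9] -1+34=33 d=3 * → r--
[1,8] -1+27=26 d=4 → l++
[2,8] 7+27=34 d=4 → r--
[2,7] 7+21=28 d=2 * → l++
[3,7] 11+21=32 d=2 → r--
[3,6] 11+20=31 d=1 * → r--
[3,5] 11+17=28 d=2 → l++
[4,5] 16+17=33 d=3 → r--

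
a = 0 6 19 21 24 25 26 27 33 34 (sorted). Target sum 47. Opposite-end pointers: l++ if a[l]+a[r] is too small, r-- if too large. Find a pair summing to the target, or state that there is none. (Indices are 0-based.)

(21, 26)

l=0 r=9: 0+34=34 <47, l++
l=1 r=9: 6+34=40 <47, l++
l=2 r=9: 19+34=53 >47, r--
l=2 r=8: 19+33=52 >47, r--
l=2 r=7: 19+27=46 <47, l++
l=3 r=7: 21+27=48 >47, r--
l=3 r=6: 21+26=47, found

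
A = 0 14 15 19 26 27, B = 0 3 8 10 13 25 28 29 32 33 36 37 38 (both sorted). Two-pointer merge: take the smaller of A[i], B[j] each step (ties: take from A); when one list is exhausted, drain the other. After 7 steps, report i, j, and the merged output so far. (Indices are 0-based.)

[i=0,j=0] A[i]=0<=B[j]=0 take 0 → i++
[i=1,j=0] A[i]=14>B[j]=0 take 0 → j++
[i=1,j=1] A[i]=14>B[j]=3 take 3 → j++
[i=1,j=2] A[i]=14>B[j]=8 take 8 → j++
[i=1,j=3] A[i]=14>B[j]=10 take 10 → j++
[i=1,j=4] A[i]=14>B[j]=13 take 13 → j++
[i=1,j=5] A[i]=14<=B[j]=25 take 14 → i++

i=2, j=5, merged so far=[0, 0, 3, 8, 10, 13, 14]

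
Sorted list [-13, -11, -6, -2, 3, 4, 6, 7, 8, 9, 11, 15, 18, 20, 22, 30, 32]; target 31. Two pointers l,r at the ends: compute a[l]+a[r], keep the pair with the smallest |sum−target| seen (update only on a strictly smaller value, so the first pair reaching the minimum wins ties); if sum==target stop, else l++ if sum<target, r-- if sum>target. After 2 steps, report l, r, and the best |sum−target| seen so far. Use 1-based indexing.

[1,17] -13+32=19 d=12 * → l++
[2,17] -11+32=21 d=10 * → l++

l=3, r=17, best |Δ|=10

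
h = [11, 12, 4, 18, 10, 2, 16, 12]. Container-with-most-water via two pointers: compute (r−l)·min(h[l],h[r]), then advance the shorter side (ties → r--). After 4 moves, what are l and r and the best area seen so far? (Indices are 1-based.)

[1,8] min(11,12)*7=77 best=77 * → l++
[2,8] min(12,12)*6=72 best=77 → r--
[2,7] min(12,16)*5=60 best=77 → l++
[3,7] min(4,16)*4=16 best=77 → l++

l=4, r=7, best area=77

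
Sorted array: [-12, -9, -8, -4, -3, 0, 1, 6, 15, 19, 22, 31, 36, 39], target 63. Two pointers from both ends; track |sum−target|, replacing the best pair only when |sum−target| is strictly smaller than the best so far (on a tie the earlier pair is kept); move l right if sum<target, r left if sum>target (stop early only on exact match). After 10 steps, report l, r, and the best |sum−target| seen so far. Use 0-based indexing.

l=0 r=13: -12+39=27 d=36 *, l++
l=1 r=13: -9+39=30 d=33 *, l++
l=2 r=13: -8+39=31 d=32 *, l++
l=3 r=13: -4+39=35 d=28 *, l++
l=4 r=13: -3+39=36 d=27 *, l++
l=5 r=13: 0+39=39 d=24 *, l++
l=6 r=13: 1+39=40 d=23 *, l++
l=7 r=13: 6+39=45 d=18 *, l++
l=8 r=13: 15+39=54 d=9 *, l++
l=9 r=13: 19+39=58 d=5 *, l++

l=10, r=13, best |Δ|=5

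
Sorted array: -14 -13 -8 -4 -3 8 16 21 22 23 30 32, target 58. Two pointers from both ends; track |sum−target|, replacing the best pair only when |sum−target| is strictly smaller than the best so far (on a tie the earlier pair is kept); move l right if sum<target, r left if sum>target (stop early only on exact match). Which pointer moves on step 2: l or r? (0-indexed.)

l

l=0 r=11: -14+32=18 d=40 *, l++
l=1 r=11: -13+32=19 d=39 *, l++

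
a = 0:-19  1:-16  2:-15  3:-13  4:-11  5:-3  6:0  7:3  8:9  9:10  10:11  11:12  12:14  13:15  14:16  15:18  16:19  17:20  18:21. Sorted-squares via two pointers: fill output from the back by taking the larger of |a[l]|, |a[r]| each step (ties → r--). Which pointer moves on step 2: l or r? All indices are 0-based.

r

[0,18] |-19|<=|21| out[18]=441 → r--
[0,17] |-19|<=|20| out[17]=400 → r--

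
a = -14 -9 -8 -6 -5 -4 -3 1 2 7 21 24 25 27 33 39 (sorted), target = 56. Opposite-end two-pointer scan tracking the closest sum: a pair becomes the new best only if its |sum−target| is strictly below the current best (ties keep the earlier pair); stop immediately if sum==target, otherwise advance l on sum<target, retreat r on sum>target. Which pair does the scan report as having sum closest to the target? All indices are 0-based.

pair (24, 33) with sum 57 (|Δ|=1)

l=0 r=15: -14+39=25 d=31 *, l++
l=1 r=15: -9+39=30 d=26 *, l++
l=2 r=15: -8+39=31 d=25 *, l++
l=3 r=15: -6+39=33 d=23 *, l++
l=4 r=15: -5+39=34 d=22 *, l++
l=5 r=15: -4+39=35 d=21 *, l++
l=6 r=15: -3+39=36 d=20 *, l++
l=7 r=15: 1+39=40 d=16 *, l++
l=8 r=15: 2+39=41 d=15 *, l++
l=9 r=15: 7+39=46 d=10 *, l++
l=10 r=15: 21+39=60 d=4 *, r--
l=10 r=14: 21+33=54 d=2 *, l++
l=11 r=14: 24+33=57 d=1 *, r--
l=11 r=13: 24+27=51 d=5, l++
l=12 r=13: 25+27=52 d=4, l++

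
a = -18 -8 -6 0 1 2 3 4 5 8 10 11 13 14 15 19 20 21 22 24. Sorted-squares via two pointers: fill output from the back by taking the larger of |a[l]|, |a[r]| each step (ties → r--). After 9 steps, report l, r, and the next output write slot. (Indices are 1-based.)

l=1 r=20: |-18|<=|24| out[20]=576, r--
l=1 r=19: |-18|<=|22| out[19]=484, r--
l=1 r=18: |-18|<=|21| out[18]=441, r--
l=1 r=17: |-18|<=|20| out[17]=400, r--
l=1 r=16: |-18|<=|19| out[16]=361, r--
l=1 r=15: |-18|>|15| out[15]=324, l++
l=2 r=15: |-8|<=|15| out[14]=225, r--
l=2 r=14: |-8|<=|14| out[13]=196, r--
l=2 r=13: |-8|<=|13| out[12]=169, r--

l=2, r=12, next write slot=11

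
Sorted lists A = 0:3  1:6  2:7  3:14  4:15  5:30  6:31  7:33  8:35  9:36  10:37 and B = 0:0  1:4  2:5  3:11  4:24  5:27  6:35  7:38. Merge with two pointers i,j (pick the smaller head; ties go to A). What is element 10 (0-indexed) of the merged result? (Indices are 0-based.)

[i=0,j=0] A[i]=3>B[j]=0 take 0 → j++
[i=0,j=1] A[i]=3<=B[j]=4 take 3 → i++
[i=1,j=1] A[i]=6>B[j]=4 take 4 → j++
[i=1,j=2] A[i]=6>B[j]=5 take 5 → j++
[i=1,j=3] A[i]=6<=B[j]=11 take 6 → i++
[i=2,j=3] A[i]=7<=B[j]=11 take 7 → i++
[i=3,j=3] A[i]=14>B[j]=11 take 11 → j++
[i=3,j=4] A[i]=14<=B[j]=24 take 14 → i++
[i=4,j=4] A[i]=15<=B[j]=24 take 15 → i++
[i=5,j=4] A[i]=30>B[j]=24 take 24 → j++
[i=5,j=5] A[i]=30>B[j]=27 take 27 → j++
[i=5,j=6] A[i]=30<=B[j]=35 take 30 → i++
[i=6,j=6] A[i]=31<=B[j]=35 take 31 → i++
[i=7,j=6] A[i]=33<=B[j]=35 take 33 → i++
[i=8,j=6] A[i]=35<=B[j]=35 take 35 → i++
[i=9,j=6] A[i]=36>B[j]=35 take 35 → j++
[i=9,j=7] A[i]=36<=B[j]=38 take 36 → i++
[i=10,j=7] A[i]=37<=B[j]=38 take 37 → i++
[i=11,j=7] A done, take B[j]=38 → j++

merged[10] = 27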